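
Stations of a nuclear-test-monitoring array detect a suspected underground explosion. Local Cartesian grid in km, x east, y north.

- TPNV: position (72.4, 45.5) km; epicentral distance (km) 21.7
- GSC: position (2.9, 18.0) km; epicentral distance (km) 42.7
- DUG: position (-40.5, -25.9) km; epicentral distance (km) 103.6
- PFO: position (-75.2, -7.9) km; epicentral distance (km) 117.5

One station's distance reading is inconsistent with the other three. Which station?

TPNV

Solve using three stations at a time. Using GSC, DUG, PFO (subtract circle equations pairwise → linear system) gives (x, y) ≈ (23.9, 55.3).
Distances from that point to each station vs reported:
  TPNV: calculated 49.5 vs reported 21.7 → residual 27.8 km
  GSC: calculated 42.8 vs reported 42.7 → residual 0.1 km
  DUG: calculated 103.6 vs reported 103.6 → residual 0.0 km
  PFO: calculated 117.5 vs reported 117.5 → residual 0.0 km
GSC, DUG, PFO are mutually consistent (residuals ≈ 0); TPNV is off by 27.8 km.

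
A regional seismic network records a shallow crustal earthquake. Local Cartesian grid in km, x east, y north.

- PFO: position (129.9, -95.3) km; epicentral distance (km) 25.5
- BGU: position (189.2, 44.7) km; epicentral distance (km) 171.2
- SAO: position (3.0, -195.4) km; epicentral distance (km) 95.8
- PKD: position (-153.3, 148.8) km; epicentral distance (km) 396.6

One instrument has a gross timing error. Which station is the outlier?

SAO

Solve using three stations at a time. Using PFO, BGU, PKD (subtract circle equations pairwise → linear system) gives (x, y) ≈ (139.2, -119.0).
Distances from that point to each station vs reported:
  PFO: calculated 25.5 vs reported 25.5 → residual 0.0 km
  BGU: calculated 171.2 vs reported 171.2 → residual 0.0 km
  SAO: calculated 156.1 vs reported 95.8 → residual 60.3 km
  PKD: calculated 396.6 vs reported 396.6 → residual 0.0 km
PFO, BGU, PKD are mutually consistent (residuals ≈ 0); SAO is off by 60.3 km.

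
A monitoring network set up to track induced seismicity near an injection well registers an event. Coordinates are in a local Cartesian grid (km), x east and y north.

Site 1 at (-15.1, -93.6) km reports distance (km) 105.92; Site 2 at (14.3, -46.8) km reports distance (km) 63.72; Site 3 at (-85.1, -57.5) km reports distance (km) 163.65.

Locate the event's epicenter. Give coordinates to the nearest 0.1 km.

77.9 km east, -42.9 km north

Circle about each station: (x + 15.1)² + (y + 93.6)² = 105.92²; (x − 14.3)² + (y + 46.8)² = 63.72²; (x + 85.1)² + (y + 57.5)² = 163.65².
Subtracting the Site 1 equation from the Site 2 and Site 3 equations removes the quadratic terms:
58.8 x + 93.6 y = 564.57
-140.0 x + 72.2 y = -14002.99
Solving the 2×2 system: x ≈ 77.9, y ≈ -42.9 km.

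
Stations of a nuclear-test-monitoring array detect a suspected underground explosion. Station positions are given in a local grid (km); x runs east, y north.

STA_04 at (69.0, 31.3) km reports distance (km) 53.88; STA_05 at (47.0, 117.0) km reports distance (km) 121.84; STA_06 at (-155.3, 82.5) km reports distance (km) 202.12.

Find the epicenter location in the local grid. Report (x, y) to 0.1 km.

Circle about each station: (x − 69.0)² + (y − 31.3)² = 53.88²; (x − 47.0)² + (y − 117.0)² = 121.84²; (x + 155.3)² + (y − 82.5)² = 202.12².
Subtracting the STA_04 equation from the STA_05 and STA_06 equations removes the quadratic terms:
-44.0 x + 171.4 y = -1784.62
-448.6 x + 102.4 y = -12765.79
Solving the 2×2 system: x ≈ 27.7, y ≈ -3.3 km.

27.7 km east, -3.3 km north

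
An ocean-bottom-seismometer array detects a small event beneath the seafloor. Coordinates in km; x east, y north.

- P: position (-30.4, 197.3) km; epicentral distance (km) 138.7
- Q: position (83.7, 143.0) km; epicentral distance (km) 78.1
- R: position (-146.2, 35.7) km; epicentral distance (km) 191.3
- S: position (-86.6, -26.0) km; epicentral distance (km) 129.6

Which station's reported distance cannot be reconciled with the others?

Solve using three stations at a time. Using P, Q, R (subtract circle equations pairwise → linear system) gives (x, y) ≈ (40.4, 78.0).
Distances from that point to each station vs reported:
  P: calculated 138.7 vs reported 138.7 → residual 0.0 km
  Q: calculated 78.1 vs reported 78.1 → residual 0.0 km
  R: calculated 191.3 vs reported 191.3 → residual 0.0 km
  S: calculated 164.1 vs reported 129.6 → residual 34.5 km
P, Q, R are mutually consistent (residuals ≈ 0); S is off by 34.5 km.

S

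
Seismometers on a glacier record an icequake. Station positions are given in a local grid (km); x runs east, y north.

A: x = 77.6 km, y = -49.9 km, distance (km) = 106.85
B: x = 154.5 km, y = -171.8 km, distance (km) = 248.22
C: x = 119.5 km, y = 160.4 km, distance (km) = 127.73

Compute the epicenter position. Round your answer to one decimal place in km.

Circle about each station: (x − 77.6)² + (y + 49.9)² = 106.85²; (x − 154.5)² + (y + 171.8)² = 248.22²; (x − 119.5)² + (y − 160.4)² = 127.73².
Subtracting pairs of circle equations eliminates x²+y² and gives linear equations (the radical axes):
153.8 x − 243.8 y = -5322.53
83.8 x + 420.6 y = 26598.61
Solving the 2×2 system: x ≈ 49.9, y ≈ 53.3 km.

(49.9, 53.3)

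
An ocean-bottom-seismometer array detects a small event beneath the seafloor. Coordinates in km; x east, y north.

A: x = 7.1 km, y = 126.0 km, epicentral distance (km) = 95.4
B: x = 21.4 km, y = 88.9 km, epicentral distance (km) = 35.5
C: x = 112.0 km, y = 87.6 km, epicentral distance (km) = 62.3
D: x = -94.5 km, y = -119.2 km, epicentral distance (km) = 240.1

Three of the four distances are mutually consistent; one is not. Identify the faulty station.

Solve using three stations at a time. Using B, C, D (subtract circle equations pairwise → linear system) gives (x, y) ≈ (52.0, 71.0).
Distances from that point to each station vs reported:
  A: calculated 71.0 vs reported 95.4 → residual 24.4 km
  B: calculated 35.4 vs reported 35.5 → residual 0.1 km
  C: calculated 62.3 vs reported 62.3 → residual 0.0 km
  D: calculated 240.1 vs reported 240.1 → residual 0.0 km
B, C, D are mutually consistent (residuals ≈ 0); A is off by 24.4 km.

A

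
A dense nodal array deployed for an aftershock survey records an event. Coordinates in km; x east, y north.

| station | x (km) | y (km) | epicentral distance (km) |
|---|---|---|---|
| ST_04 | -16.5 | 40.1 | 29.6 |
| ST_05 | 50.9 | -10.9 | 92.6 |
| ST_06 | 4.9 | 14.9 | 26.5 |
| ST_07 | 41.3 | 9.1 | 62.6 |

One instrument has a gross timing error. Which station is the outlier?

Solve using three stations at a time. Using ST_04, ST_06, ST_07 (subtract circle equations pairwise → linear system) gives (x, y) ≈ (-21.3, 10.9).
Distances from that point to each station vs reported:
  ST_04: calculated 29.6 vs reported 29.6 → residual 0.0 km
  ST_05: calculated 75.4 vs reported 92.6 → residual 17.2 km
  ST_06: calculated 26.5 vs reported 26.5 → residual 0.0 km
  ST_07: calculated 62.6 vs reported 62.6 → residual 0.0 km
ST_04, ST_06, ST_07 are mutually consistent (residuals ≈ 0); ST_05 is off by 17.2 km.

ST_05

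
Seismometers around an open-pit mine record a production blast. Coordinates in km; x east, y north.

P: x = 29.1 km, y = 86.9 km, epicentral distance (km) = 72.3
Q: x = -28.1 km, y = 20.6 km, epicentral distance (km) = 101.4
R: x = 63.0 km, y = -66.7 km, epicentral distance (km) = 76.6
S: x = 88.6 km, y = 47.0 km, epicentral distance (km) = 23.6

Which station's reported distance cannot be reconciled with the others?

Solve using three stations at a time. Using P, Q, S (subtract circle equations pairwise → linear system) gives (x, y) ≈ (72.9, 29.4).
Distances from that point to each station vs reported:
  P: calculated 72.3 vs reported 72.3 → residual 0.0 km
  Q: calculated 101.4 vs reported 101.4 → residual 0.0 km
  R: calculated 96.6 vs reported 76.6 → residual 20.0 km
  S: calculated 23.6 vs reported 23.6 → residual 0.0 km
P, Q, S are mutually consistent (residuals ≈ 0); R is off by 20.0 km.

R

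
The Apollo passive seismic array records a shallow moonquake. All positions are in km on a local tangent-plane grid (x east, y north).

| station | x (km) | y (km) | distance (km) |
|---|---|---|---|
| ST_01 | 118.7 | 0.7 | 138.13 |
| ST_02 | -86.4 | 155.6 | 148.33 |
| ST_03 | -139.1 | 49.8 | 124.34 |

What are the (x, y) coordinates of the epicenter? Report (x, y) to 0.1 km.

x ≈ -17.4 km, y ≈ 24.3 km

Circle about each station: (x − 118.7)² + (y − 0.7)² = 138.13²; (x + 86.4)² + (y − 155.6)² = 148.33²; (x + 139.1)² + (y − 49.8)² = 124.34².
Subtracting the ST_01 equation from the ST_02 and ST_03 equations removes the quadratic terms:
-410.2 x + 309.8 y = 14664.25
-515.6 x + 98.2 y = 11358.13
Solving the 2×2 system: x ≈ -17.4, y ≈ 24.3 km.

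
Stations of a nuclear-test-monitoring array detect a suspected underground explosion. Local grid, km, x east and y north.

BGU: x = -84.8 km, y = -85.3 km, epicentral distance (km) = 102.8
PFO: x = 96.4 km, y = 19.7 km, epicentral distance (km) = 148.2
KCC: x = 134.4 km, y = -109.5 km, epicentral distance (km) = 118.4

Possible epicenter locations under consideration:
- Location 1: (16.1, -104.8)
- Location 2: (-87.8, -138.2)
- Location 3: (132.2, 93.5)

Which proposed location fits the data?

Location 1

For each candidate, compare |candidate − station| to the reported distance:
Location 1: residuals BGU 0.0, PFO 0.1, KCC 0.0 → max 0.1 km
Location 2: residuals BGU 49.8, PFO 94.4, KCC 105.6 → max 105.6 km
Location 3: residuals BGU 178.4, PFO 66.2, KCC 84.6 → max 178.4 km
Only Location 1 has all residuals ≈ 0.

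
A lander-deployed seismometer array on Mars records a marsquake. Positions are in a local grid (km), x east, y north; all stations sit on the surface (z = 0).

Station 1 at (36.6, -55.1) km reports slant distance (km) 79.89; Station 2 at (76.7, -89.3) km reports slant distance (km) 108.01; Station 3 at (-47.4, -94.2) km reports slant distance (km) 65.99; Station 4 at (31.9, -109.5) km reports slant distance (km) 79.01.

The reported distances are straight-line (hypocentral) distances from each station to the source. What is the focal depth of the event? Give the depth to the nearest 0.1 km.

z ≈ 55.7 km

Each station gives a sphere (x−x_i)² + (y−y_i)² + z² = d_i² (stations at z=0).
Subtracting the Station 1 sphere from Station 2 and Station 3: z² cancels, leaving linear equations in x and y:
80.2 x − 68.4 y = 4198.06
-168.0 x − 78.2 y = 8772.56
Solving: x ≈ -15.299, y ≈ -79.314 km (keep extra digits for the depth step; rounded: -15.3, -79.3).
Then from the Station 1 sphere: z² = 79.89² − (x − 36.6)² − (y + 55.1)² with x = -15.299, y = -79.314, so z ≈ 55.701 ≈ 55.7 km.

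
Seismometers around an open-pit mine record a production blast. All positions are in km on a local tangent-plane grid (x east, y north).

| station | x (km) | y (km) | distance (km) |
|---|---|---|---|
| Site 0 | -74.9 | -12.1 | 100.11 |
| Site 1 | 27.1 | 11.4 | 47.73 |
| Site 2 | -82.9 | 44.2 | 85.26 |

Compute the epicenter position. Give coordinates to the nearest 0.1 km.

Circle about each station: (x + 74.9)² + (y + 12.1)² = 100.11²; (x − 27.1)² + (y − 11.4)² = 47.73²; (x + 82.9)² + (y − 44.2)² = 85.26².
Subtracting the Site 0 equation from the Site 1 and Site 2 equations removes the quadratic terms:
204.0 x + 47.0 y = 2851.81
-16.0 x + 112.6 y = 5822.37
Solving the 2×2 system: x ≈ 2.0, y ≈ 52.0 km.

(2.0, 52.0)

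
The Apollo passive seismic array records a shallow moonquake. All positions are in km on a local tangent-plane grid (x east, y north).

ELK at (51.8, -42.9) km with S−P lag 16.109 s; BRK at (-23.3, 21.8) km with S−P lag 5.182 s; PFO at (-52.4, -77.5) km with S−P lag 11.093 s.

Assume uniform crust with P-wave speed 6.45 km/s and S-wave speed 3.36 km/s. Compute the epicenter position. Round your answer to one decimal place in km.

Distance from S−P lag: d = Δt · v_P v_S / (v_P − v_S) = Δt · (6.45·3.36)/(6.45−3.36) ≈ 7.0136·Δt.
So d_ELK = 112.98, d_BRK = 36.34, d_PFO = 77.80 km.
Circle about each station: (x − 51.8)² + (y + 42.9)² = 112.98²; (x + 23.3)² + (y − 21.8)² = 36.34²; (x + 52.4)² + (y + 77.5)² = 77.80².
Subtracting the ELK equation from the BRK and PFO equations removes the quadratic terms:
-150.2 x + 129.4 y = 7938.36
-208.4 x − 69.2 y = 10940.00
Solving the 2×2 system: x ≈ -52.6, y ≈ 0.3 km.

(-52.6, 0.3)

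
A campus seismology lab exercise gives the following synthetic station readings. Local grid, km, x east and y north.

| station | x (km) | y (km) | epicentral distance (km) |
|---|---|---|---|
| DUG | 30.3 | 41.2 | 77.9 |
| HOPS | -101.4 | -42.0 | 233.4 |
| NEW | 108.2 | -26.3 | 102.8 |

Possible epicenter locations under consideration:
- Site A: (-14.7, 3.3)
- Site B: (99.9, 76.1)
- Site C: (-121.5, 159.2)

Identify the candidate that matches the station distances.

Site B

For each candidate, compare |candidate − station| to the reported distance:
Site A: residuals DUG 19.1, HOPS 135.6, NEW 23.6 → max 135.6 km
Site B: residuals DUG 0.0, HOPS 0.0, NEW 0.1 → max 0.1 km
Site C: residuals DUG 114.4, HOPS 31.2, NEW 192.4 → max 192.4 km
Only Site B has all residuals ≈ 0.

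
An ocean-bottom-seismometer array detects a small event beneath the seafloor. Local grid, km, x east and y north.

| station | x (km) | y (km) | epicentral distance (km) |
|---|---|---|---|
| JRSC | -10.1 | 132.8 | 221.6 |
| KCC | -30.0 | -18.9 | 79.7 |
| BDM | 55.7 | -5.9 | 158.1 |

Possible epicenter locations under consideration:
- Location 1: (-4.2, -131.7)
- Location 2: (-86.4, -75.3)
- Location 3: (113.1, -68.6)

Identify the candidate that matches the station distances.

For each candidate, compare |candidate − station| to the reported distance:
Location 1: residuals JRSC 43.0, KCC 36.0, BDM 18.8 → max 43.0 km
Location 2: residuals JRSC 0.0, KCC 0.1, BDM 0.0 → max 0.1 km
Location 3: residuals JRSC 14.5, KCC 71.8, BDM 73.1 → max 73.1 km
Only Location 2 has all residuals ≈ 0.

Location 2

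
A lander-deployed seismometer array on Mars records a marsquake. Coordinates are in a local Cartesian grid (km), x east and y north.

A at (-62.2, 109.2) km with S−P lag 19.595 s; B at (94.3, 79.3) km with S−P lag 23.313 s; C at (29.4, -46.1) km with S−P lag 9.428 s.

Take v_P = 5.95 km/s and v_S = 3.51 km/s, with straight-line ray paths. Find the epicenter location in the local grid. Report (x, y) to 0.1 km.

Distance from S−P lag: d = Δt · v_P v_S / (v_P − v_S) = Δt · (5.95·3.51)/(5.95−3.51) ≈ 8.5592·Δt.
So d_A = 167.72, d_B = 199.54, d_C = 80.70 km.
Circle about each station: (x + 62.2)² + (y − 109.2)² = 167.72²; (x − 94.3)² + (y − 79.3)² = 199.54²; (x − 29.4)² + (y + 46.1)² = 80.70².
Subtracting the A equation from the B and C equations removes the quadratic terms:
313.0 x − 59.8 y = -12298.71
183.2 x − 310.6 y = 8813.60
Solving the 2×2 system: x ≈ -50.4, y ≈ -58.1 km.

(-50.4, -58.1)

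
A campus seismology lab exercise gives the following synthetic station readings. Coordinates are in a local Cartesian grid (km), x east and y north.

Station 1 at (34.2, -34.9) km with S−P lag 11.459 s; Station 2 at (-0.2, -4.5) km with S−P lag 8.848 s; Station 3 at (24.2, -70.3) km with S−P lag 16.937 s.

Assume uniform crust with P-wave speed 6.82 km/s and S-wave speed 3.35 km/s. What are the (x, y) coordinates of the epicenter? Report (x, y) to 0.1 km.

Distance from S−P lag: d = Δt · v_P v_S / (v_P − v_S) = Δt · (6.82·3.35)/(6.82−3.35) ≈ 6.5841·Δt.
So d_Station 1 = 75.45, d_Station 2 = 58.26, d_Station 3 = 111.52 km.
Circle about each station: (x − 34.2)² + (y + 34.9)² = 75.45²; (x + 0.2)² + (y + 4.5)² = 58.26²; (x − 24.2)² + (y + 70.3)² = 111.52².
Subtracting pairs of circle equations eliminates x²+y² and gives linear equations (the radical axes):
-68.8 x + 60.8 y = -68.89
-20.0 x − 70.8 y = -3603.93
Solving the 2×2 system: x ≈ 36.8, y ≈ 40.5 km.

36.8 km east, 40.5 km north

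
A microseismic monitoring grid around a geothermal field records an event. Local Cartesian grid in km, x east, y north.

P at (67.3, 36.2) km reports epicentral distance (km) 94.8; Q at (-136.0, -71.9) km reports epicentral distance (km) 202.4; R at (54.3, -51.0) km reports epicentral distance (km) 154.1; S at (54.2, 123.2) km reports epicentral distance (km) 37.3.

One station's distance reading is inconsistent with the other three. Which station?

S

Solve using three stations at a time. Using P, Q, R (subtract circle equations pairwise → linear system) gives (x, y) ≈ (-12.0, 88.1).
Distances from that point to each station vs reported:
  P: calculated 94.8 vs reported 94.8 → residual 0.0 km
  Q: calculated 202.4 vs reported 202.4 → residual 0.0 km
  R: calculated 154.1 vs reported 154.1 → residual 0.0 km
  S: calculated 75.0 vs reported 37.3 → residual 37.7 km
P, Q, R are mutually consistent (residuals ≈ 0); S is off by 37.7 km.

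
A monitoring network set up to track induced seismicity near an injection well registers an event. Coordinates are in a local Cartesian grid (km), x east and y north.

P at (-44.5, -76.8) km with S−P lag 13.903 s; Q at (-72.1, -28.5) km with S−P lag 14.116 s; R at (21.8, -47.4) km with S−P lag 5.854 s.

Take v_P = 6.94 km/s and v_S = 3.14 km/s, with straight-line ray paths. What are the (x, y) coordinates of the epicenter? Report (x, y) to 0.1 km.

Distance from S−P lag: d = Δt · v_P v_S / (v_P − v_S) = Δt · (6.94·3.14)/(6.94−3.14) ≈ 5.7346·Δt.
So d_P = 79.73, d_Q = 80.95, d_R = 33.57 km.
Circle about each station: (x + 44.5)² + (y + 76.8)² = 79.73²; (x + 72.1)² + (y + 28.5)² = 80.95²; (x − 21.8)² + (y + 47.4)² = 33.57².
Subtracting pairs of circle equations eliminates x²+y² and gives linear equations (the radical axes):
-55.2 x + 96.6 y = -2063.86
132.6 x + 58.8 y = 73.44
Solving the 2×2 system: x ≈ 8.0, y ≈ -16.8 km.

(8.0, -16.8)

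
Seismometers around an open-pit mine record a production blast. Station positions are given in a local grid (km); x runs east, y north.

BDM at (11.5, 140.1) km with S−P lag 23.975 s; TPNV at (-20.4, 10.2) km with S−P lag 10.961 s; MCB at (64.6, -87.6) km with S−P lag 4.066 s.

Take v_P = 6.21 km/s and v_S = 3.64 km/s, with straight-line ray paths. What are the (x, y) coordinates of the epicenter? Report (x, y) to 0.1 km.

33.7 km east, -69.6 km north

Distance from S−P lag: d = Δt · v_P v_S / (v_P − v_S) = Δt · (6.21·3.64)/(6.21−3.64) ≈ 8.7955·Δt.
So d_BDM = 210.87, d_TPNV = 96.41, d_MCB = 35.76 km.
Circle about each station: (x − 11.5)² + (y − 140.1)² = 210.87²; (x + 20.4)² + (y − 10.2)² = 96.41²; (x − 64.6)² + (y + 87.6)² = 35.76².
Subtracting pairs of circle equations eliminates x²+y² and gives linear equations (the radical axes):
-63.8 x − 259.8 y = 15931.21
106.2 x − 455.4 y = 35274.04
Solving the 2×2 system: x ≈ 33.7, y ≈ -69.6 km.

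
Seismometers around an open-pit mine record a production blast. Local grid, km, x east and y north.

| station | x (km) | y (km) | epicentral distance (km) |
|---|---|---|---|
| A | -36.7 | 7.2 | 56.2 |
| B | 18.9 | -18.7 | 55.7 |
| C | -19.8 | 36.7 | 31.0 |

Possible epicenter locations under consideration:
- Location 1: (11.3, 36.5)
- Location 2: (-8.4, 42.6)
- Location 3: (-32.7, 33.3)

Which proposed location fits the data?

For each candidate, compare |candidate − station| to the reported distance:
Location 1: residuals A 0.0, B 0.0, C 0.1 → max 0.1 km
Location 2: residuals A 10.9, B 11.4, C 18.2 → max 18.2 km
Location 3: residuals A 29.8, B 17.6, C 17.7 → max 29.8 km
Only Location 1 has all residuals ≈ 0.

Location 1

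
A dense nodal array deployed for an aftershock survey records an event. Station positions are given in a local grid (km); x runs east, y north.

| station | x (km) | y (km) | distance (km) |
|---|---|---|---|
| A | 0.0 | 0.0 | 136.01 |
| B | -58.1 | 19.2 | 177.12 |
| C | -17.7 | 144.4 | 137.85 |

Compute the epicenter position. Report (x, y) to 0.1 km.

Circle about each station: x² + y² = 136.01²; (x + 58.1)² + (y − 19.2)² = 177.12²; (x + 17.7)² + (y − 144.4)² = 137.85².
Subtracting the A equation from the B and C equations removes the quadratic terms:
-116.2 x + 38.4 y = -9128.52
-35.4 x + 288.8 y = 20660.75
Solving the 2×2 system: x ≈ 106.5, y ≈ 84.6 km.

106.5 km east, 84.6 km north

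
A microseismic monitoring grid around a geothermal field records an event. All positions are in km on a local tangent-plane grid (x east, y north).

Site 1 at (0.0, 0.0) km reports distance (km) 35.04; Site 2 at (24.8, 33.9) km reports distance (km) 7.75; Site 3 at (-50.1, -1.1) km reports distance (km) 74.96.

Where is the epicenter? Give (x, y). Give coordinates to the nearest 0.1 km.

Circle about each station: x² + y² = 35.04²; (x − 24.8)² + (y − 33.9)² = 7.75²; (x + 50.1)² + (y + 1.1)² = 74.96².
Subtracting pairs of circle equations eliminates x²+y² and gives linear equations (the radical axes):
49.6 x + 67.8 y = 2931.99
-100.2 x − 2.2 y = -1879.98
Solving the 2×2 system: x ≈ 18.1, y ≈ 30.0 km.

(18.1, 30.0)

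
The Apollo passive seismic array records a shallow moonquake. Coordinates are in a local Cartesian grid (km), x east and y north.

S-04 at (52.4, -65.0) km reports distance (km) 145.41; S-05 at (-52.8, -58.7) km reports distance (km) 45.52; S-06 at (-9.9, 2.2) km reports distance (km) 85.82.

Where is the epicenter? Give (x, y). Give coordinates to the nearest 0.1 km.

-89.0 km east, -31.1 km north

Circle about each station: (x − 52.4)² + (y + 65.0)² = 145.41²; (x + 52.8)² + (y + 58.7)² = 45.52²; (x + 9.9)² + (y − 2.2)² = 85.82².
Subtracting the S-04 equation from the S-05 and S-06 equations removes the quadratic terms:
-210.4 x + 12.6 y = 18334.77
-124.6 x + 134.4 y = 6911.09
Solving the 2×2 system: x ≈ -89.0, y ≈ -31.1 km.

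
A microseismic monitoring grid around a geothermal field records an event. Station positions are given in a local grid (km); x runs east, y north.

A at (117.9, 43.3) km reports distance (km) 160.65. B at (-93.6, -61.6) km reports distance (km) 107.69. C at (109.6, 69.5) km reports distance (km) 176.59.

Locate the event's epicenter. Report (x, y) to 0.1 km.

Circle about each station: (x − 117.9)² + (y − 43.3)² = 160.65²; (x + 93.6)² + (y + 61.6)² = 107.69²; (x − 109.6)² + (y − 69.5)² = 176.59².
Subtracting the A equation from the B and C equations removes the quadratic terms:
-423.0 x − 209.8 y = 10991.51
-16.6 x + 52.4 y = -4308.50
Solving the 2×2 system: x ≈ 12.8, y ≈ -78.2 km.

x ≈ 12.8 km, y ≈ -78.2 km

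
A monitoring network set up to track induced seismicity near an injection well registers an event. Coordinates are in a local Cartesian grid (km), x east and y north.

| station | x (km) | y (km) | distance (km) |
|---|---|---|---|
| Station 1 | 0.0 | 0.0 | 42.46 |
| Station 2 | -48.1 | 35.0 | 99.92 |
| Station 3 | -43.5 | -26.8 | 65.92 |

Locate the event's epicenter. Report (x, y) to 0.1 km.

21.7 km east, -36.5 km north

Circle about each station: x² + y² = 42.46²; (x + 48.1)² + (y − 35.0)² = 99.92²; (x + 43.5)² + (y + 26.8)² = 65.92².
Subtracting pairs of circle equations eliminates x²+y² and gives linear equations (the radical axes):
-96.2 x + 70.0 y = -4642.54
-87.0 x − 53.6 y = 67.90
Solving the 2×2 system: x ≈ 21.7, y ≈ -36.5 km.
Check against Station 1 (with the unrounded x, y): √(x²+y²) = 42.46 ≈ 42.46 km. ✓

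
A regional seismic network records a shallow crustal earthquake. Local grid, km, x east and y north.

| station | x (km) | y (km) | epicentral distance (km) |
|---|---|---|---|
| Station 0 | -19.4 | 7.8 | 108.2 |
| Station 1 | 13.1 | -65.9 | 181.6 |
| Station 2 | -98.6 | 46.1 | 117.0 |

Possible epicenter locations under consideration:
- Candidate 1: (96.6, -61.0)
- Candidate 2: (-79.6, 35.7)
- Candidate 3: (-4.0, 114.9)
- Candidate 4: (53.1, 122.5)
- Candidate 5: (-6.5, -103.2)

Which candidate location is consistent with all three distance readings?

For each candidate, compare |candidate − station| to the reported distance:
Candidate 1: residuals Station 0 26.7, Station 1 98.0, Station 2 105.7 → max 105.7 km
Candidate 2: residuals Station 0 41.8, Station 1 44.1, Station 2 95.3 → max 95.3 km
Candidate 3: residuals Station 0 0.0, Station 1 0.0, Station 2 0.0 → max 0.0 km
Candidate 4: residuals Station 0 27.5, Station 1 11.0, Station 2 52.9 → max 52.9 km
Candidate 5: residuals Station 0 3.5, Station 1 139.5, Station 2 58.4 → max 139.5 km
Only Candidate 3 has all residuals ≈ 0.

Candidate 3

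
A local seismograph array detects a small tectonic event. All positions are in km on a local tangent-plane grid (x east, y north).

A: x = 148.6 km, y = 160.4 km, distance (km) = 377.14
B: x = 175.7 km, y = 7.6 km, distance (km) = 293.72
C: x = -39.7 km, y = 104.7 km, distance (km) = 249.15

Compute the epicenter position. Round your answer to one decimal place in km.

-77.3 km east, -141.6 km north

Circle about each station: (x − 148.6)² + (y − 160.4)² = 377.14²; (x − 175.7)² + (y − 7.6)² = 293.72²; (x + 39.7)² + (y − 104.7)² = 249.15².
Subtracting the A equation from the B and C equations removes the quadratic terms:
54.2 x − 305.6 y = 39081.27
-376.6 x − 111.4 y = 44886.92
Solving the 2×2 system: x ≈ -77.3, y ≈ -141.6 km.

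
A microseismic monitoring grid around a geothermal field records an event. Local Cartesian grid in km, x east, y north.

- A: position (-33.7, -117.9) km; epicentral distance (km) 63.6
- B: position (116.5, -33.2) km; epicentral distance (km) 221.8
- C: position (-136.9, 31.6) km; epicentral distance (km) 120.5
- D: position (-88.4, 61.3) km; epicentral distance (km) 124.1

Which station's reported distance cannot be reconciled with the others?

Solve using three stations at a time. Using A, C, D (subtract circle equations pairwise → linear system) gives (x, y) ≈ (-57.3, -58.8).
Distances from that point to each station vs reported:
  A: calculated 63.6 vs reported 63.6 → residual 0.0 km
  B: calculated 175.6 vs reported 221.8 → residual 46.2 km
  C: calculated 120.5 vs reported 120.5 → residual 0.0 km
  D: calculated 124.1 vs reported 124.1 → residual 0.0 km
A, C, D are mutually consistent (residuals ≈ 0); B is off by 46.2 km.

B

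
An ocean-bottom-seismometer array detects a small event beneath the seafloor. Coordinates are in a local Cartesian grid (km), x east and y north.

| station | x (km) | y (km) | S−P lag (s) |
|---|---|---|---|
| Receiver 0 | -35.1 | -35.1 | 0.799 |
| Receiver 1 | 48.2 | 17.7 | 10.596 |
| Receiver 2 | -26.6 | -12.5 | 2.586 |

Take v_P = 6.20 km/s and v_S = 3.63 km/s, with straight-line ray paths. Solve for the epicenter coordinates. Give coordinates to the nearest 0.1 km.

x ≈ -28.1 km, y ≈ -35.1 km

Distance from S−P lag: d = Δt · v_P v_S / (v_P − v_S) = Δt · (6.20·3.63)/(6.20−3.63) ≈ 8.7572·Δt.
So d_Receiver 0 = 7.00, d_Receiver 1 = 92.79, d_Receiver 2 = 22.65 km.
Circle about each station: (x + 35.1)² + (y + 35.1)² = 7.00²; (x − 48.2)² + (y − 17.7)² = 92.79²; (x + 26.6)² + (y + 12.5)² = 22.65².
Subtracting pairs of circle equations eliminates x²+y² and gives linear equations (the radical axes):
166.6 x + 105.6 y = -8388.47
17.0 x + 45.2 y = -2064.23
Solving the 2×2 system: x ≈ -28.1, y ≈ -35.1 km.
Check against Receiver 0 (with the unrounded x, y): √((x + 35.1)²+(y + 35.1)²) = 7.00 ≈ 7.00 km. ✓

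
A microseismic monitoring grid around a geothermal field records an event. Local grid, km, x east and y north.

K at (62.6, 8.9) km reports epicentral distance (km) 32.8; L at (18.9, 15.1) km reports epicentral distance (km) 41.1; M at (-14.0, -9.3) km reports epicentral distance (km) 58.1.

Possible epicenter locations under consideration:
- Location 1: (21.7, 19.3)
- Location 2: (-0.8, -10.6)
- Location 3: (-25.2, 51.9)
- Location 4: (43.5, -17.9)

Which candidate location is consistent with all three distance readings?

Location 4

For each candidate, compare |candidate − station| to the reported distance:
Location 1: residuals K 9.4, L 36.1, M 12.4 → max 36.1 km
Location 2: residuals K 33.5, L 8.7, M 44.8 → max 44.8 km
Location 3: residuals K 65.0, L 16.3, M 4.1 → max 65.0 km
Location 4: residuals K 0.1, L 0.1, M 0.0 → max 0.1 km
Only Location 4 has all residuals ≈ 0.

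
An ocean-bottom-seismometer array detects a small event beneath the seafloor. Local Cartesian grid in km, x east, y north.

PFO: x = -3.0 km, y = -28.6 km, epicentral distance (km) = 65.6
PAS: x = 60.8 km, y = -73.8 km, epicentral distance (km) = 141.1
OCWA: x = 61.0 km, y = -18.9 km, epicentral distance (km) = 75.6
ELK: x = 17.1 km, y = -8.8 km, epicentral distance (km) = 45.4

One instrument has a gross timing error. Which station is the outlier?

Solve using three stations at a time. Using PFO, OCWA, ELK (subtract circle equations pairwise → linear system) gives (x, y) ≈ (8.9, 36.0).
Distances from that point to each station vs reported:
  PFO: calculated 65.7 vs reported 65.6 → residual 0.1 km
  PAS: calculated 121.5 vs reported 141.1 → residual 19.6 km
  OCWA: calculated 75.7 vs reported 75.6 → residual 0.1 km
  ELK: calculated 45.6 vs reported 45.4 → residual 0.2 km
PFO, OCWA, ELK are mutually consistent (residuals ≈ 0); PAS is off by 19.6 km.

PAS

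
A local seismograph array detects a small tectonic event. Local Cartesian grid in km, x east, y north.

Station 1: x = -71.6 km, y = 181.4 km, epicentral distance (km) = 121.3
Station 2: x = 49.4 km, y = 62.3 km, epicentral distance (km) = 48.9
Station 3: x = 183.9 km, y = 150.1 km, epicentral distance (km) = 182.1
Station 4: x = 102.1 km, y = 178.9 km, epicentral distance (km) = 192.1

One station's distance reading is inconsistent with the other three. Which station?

Solve using three stations at a time. Using Station 1, Station 2, Station 3 (subtract circle equations pairwise → linear system) gives (x, y) ≈ (11.1, 92.7).
Distances from that point to each station vs reported:
  Station 1: calculated 121.3 vs reported 121.3 → residual 0.0 km
  Station 2: calculated 48.9 vs reported 48.9 → residual 0.0 km
  Station 3: calculated 182.1 vs reported 182.1 → residual 0.0 km
  Station 4: calculated 125.4 vs reported 192.1 → residual 66.7 km
Station 1, Station 2, Station 3 are mutually consistent (residuals ≈ 0); Station 4 is off by 66.7 km.

Station 4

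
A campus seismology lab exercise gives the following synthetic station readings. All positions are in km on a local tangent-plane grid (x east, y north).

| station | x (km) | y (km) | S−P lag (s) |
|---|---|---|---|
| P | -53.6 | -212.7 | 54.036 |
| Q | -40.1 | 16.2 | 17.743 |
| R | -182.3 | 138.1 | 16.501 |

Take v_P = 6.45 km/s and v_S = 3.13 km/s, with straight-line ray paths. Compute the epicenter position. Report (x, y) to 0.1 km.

Distance from S−P lag: d = Δt · v_P v_S / (v_P − v_S) = Δt · (6.45·3.13)/(6.45−3.13) ≈ 6.0809·Δt.
So d_P = 328.59, d_Q = 107.89, d_R = 100.34 km.
Circle about each station: (x + 53.6)² + (y + 212.7)² = 328.59²; (x + 40.1)² + (y − 16.2)² = 107.89²; (x + 182.3)² + (y − 138.1)² = 100.34².
Subtracting the P equation from the Q and R equations removes the quadratic terms:
27.0 x + 457.8 y = 50087.34
-257.4 x + 701.6 y = 102093.92
Solving the 2×2 system: x ≈ -84.8, y ≈ 114.4 km.
Check against P (with the unrounded x, y): √((x + 53.6)²+(y + 212.7)²) = 328.59 ≈ 328.59 km. ✓

x ≈ -84.8 km, y ≈ 114.4 km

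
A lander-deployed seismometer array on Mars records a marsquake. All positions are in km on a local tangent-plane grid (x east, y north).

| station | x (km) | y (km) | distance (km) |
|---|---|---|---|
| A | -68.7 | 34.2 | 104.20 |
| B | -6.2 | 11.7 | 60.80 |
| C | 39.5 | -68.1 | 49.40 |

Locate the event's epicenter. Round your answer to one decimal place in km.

Circle about each station: (x + 68.7)² + (y − 34.2)² = 104.20²; (x + 6.2)² + (y − 11.7)² = 60.80²; (x − 39.5)² + (y + 68.1)² = 49.40².
Subtracting the A equation from the B and C equations removes the quadratic terms:
125.0 x − 45.0 y = 1447.00
216.4 x − 204.6 y = 8725.81
Solving the 2×2 system: x ≈ -6.1, y ≈ -49.1 km.
Check against A (with the unrounded x, y): √((x + 68.7)²+(y − 34.2)²) = 104.20 ≈ 104.20 km. ✓

-6.1 km east, -49.1 km north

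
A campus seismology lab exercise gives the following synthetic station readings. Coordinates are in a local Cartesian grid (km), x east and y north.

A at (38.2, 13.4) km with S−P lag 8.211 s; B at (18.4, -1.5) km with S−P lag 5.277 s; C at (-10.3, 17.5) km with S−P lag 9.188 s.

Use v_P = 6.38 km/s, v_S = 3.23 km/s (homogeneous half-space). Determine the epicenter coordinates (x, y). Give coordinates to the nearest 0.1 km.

x ≈ 17.1 km, y ≈ -36.0 km

Distance from S−P lag: d = Δt · v_P v_S / (v_P − v_S) = Δt · (6.38·3.23)/(6.38−3.23) ≈ 6.5420·Δt.
So d_A = 53.72, d_B = 34.52, d_C = 60.11 km.
Circle about each station: (x − 38.2)² + (y − 13.4)² = 53.72²; (x − 18.4)² + (y + 1.5)² = 34.52²; (x + 10.3)² + (y − 17.5)² = 60.11².
Subtracting pairs of circle equations eliminates x²+y² and gives linear equations (the radical axes):
-39.6 x − 29.8 y = 396.22
-97.0 x + 8.2 y = -1953.83
Solving the 2×2 system: x ≈ 17.1, y ≈ -36.0 km.
Check against A (with the unrounded x, y): √((x − 38.2)²+(y − 13.4)²) = 53.73 ≈ 53.72 km. ✓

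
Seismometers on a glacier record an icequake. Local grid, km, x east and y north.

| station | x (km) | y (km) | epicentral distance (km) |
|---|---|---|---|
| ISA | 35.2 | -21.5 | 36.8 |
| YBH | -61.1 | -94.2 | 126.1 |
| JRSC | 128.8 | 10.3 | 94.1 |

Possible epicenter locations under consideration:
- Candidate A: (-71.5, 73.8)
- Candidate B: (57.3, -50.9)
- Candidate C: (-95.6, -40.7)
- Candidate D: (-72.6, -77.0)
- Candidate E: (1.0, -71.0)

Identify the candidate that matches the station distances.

For each candidate, compare |candidate − station| to the reported distance:
Candidate A: residuals ISA 106.3, YBH 42.2, JRSC 116.0 → max 116.0 km
Candidate B: residuals ISA 0.0, YBH 0.0, JRSC 0.0 → max 0.0 km
Candidate C: residuals ISA 95.4, YBH 62.4, JRSC 136.0 → max 136.0 km
Candidate D: residuals ISA 84.4, YBH 105.4, JRSC 125.4 → max 125.4 km
Candidate E: residuals ISA 23.4, YBH 59.8, JRSC 57.4 → max 59.8 km
Only Candidate B has all residuals ≈ 0.

Candidate B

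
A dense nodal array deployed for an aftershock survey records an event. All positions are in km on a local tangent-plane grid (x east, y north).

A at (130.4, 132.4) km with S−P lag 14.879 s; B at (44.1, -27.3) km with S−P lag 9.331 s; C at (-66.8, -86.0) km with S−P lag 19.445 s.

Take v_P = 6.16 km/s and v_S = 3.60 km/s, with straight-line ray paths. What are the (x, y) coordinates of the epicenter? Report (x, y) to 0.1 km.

Distance from S−P lag: d = Δt · v_P v_S / (v_P − v_S) = Δt · (6.16·3.60)/(6.16−3.60) ≈ 8.6625·Δt.
So d_A = 128.89, d_B = 80.83, d_C = 168.44 km.
Circle about each station: (x − 130.4)² + (y − 132.4)² = 128.89²; (x − 44.1)² + (y + 27.3)² = 80.83²; (x + 66.8)² + (y + 86.0)² = 168.44².
Subtracting the A equation from the B and C equations removes the quadratic terms:
-172.6 x − 319.4 y = -21764.68
-394.4 x − 436.8 y = -34435.08
Solving the 2×2 system: x ≈ 29.5, y ≈ 52.2 km.
Check against A (with the unrounded x, y): √((x − 130.4)²+(y − 132.4)²) = 128.89 ≈ 128.89 km. ✓

x ≈ 29.5 km, y ≈ 52.2 km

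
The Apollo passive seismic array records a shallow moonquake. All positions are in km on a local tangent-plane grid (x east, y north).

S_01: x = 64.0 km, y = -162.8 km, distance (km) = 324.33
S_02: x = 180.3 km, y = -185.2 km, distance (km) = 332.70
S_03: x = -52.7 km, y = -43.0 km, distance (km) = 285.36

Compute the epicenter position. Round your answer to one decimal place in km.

160.3 km east, 146.9 km north

Circle about each station: (x − 64.0)² + (y + 162.8)² = 324.33²; (x − 180.3)² + (y + 185.2)² = 332.70²; (x + 52.7)² + (y + 43.0)² = 285.36².
Subtracting the S_01 equation from the S_02 and S_03 equations removes the quadratic terms:
232.6 x − 44.8 y = 30707.95
-233.4 x + 239.6 y = -2213.93
Solving the 2×2 system: x ≈ 160.3, y ≈ 146.9 km.
Check against S_01 (with the unrounded x, y): √((x − 64.0)²+(y + 162.8)²) = 324.36 ≈ 324.33 km. ✓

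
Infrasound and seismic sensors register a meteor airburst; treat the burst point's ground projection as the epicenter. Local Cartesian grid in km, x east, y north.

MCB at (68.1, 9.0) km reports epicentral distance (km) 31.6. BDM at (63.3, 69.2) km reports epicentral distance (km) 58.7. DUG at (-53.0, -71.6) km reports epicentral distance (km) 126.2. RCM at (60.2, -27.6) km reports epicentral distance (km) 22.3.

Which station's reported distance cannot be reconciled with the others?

RCM

Solve using three stations at a time. Using MCB, BDM, DUG (subtract circle equations pairwise → linear system) gives (x, y) ≈ (37.4, 16.5).
Distances from that point to each station vs reported:
  MCB: calculated 31.6 vs reported 31.6 → residual 0.0 km
  BDM: calculated 58.7 vs reported 58.7 → residual 0.0 km
  DUG: calculated 126.2 vs reported 126.2 → residual 0.0 km
  RCM: calculated 49.7 vs reported 22.3 → residual 27.4 km
MCB, BDM, DUG are mutually consistent (residuals ≈ 0); RCM is off by 27.4 km.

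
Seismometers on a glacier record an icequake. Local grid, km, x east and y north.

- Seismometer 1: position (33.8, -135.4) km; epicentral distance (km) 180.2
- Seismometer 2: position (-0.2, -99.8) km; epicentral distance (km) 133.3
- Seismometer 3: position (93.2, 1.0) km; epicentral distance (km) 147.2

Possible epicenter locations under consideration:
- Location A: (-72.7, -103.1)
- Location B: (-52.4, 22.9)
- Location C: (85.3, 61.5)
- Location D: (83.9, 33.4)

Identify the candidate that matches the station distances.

For each candidate, compare |candidate − station| to the reported distance:
Location A: residuals Seismometer 1 68.9, Seismometer 2 60.7, Seismometer 3 48.7 → max 68.9 km
Location B: residuals Seismometer 1 0.0, Seismometer 2 0.0, Seismometer 3 0.0 → max 0.0 km
Location C: residuals Seismometer 1 23.3, Seismometer 2 49.3, Seismometer 3 86.2 → max 86.2 km
Location D: residuals Seismometer 1 4.1, Seismometer 2 24.2, Seismometer 3 113.5 → max 113.5 km
Only Location B has all residuals ≈ 0.

Location B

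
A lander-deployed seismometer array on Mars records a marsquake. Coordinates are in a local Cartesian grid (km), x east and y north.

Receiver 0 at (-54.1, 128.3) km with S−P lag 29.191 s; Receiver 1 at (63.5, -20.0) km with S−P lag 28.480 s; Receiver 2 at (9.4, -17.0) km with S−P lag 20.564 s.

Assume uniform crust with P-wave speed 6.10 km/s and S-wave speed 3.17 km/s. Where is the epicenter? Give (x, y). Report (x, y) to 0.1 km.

Distance from S−P lag: d = Δt · v_P v_S / (v_P − v_S) = Δt · (6.10·3.17)/(6.10−3.17) ≈ 6.5997·Δt.
So d_Receiver 0 = 192.65, d_Receiver 1 = 187.96, d_Receiver 2 = 135.72 km.
Circle about each station: (x + 54.1)² + (y − 128.3)² = 192.65²; (x − 63.5)² + (y + 20.0)² = 187.96²; (x − 9.4)² + (y + 17.0)² = 135.72².
Subtracting the Receiver 0 equation from the Receiver 1 and Receiver 2 equations removes the quadratic terms:
235.2 x − 296.6 y = -13170.39
127.0 x − 290.6 y = -316.24
Solving the 2×2 system: x ≈ -121.7, y ≈ -52.1 km.

-121.7 km east, -52.1 km north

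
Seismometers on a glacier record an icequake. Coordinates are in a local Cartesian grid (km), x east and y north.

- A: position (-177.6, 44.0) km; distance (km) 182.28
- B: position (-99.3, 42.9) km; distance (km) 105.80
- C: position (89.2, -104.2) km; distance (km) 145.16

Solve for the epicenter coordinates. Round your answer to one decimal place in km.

Circle about each station: (x + 177.6)² + (y − 44.0)² = 182.28²; (x + 99.3)² + (y − 42.9)² = 105.80²; (x − 89.2)² + (y + 104.2)² = 145.16².
Subtracting the A equation from the B and C equations removes the quadratic terms:
156.6 x − 2.2 y = 255.50
533.6 x − 296.4 y = -2508.91
Solving the 2×2 system: x ≈ 1.8, y ≈ 11.7 km.
Check against A (with the unrounded x, y): √((x + 177.6)²+(y − 44.0)²) = 182.28 ≈ 182.28 km. ✓

x ≈ 1.8 km, y ≈ 11.7 km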